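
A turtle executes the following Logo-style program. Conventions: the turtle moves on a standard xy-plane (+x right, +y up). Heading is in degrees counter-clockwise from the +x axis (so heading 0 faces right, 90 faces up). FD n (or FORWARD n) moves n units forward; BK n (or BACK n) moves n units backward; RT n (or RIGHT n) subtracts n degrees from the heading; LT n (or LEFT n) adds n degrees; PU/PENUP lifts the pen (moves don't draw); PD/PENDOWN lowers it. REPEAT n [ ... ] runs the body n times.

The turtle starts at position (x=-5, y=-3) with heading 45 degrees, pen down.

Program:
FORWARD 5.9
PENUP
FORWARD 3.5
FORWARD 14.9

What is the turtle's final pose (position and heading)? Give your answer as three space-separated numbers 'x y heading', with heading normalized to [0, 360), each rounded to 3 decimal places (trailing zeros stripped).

Executing turtle program step by step:
Start: pos=(-5,-3), heading=45, pen down
FD 5.9: (-5,-3) -> (-0.828,1.172) [heading=45, draw]
PU: pen up
FD 3.5: (-0.828,1.172) -> (1.647,3.647) [heading=45, move]
FD 14.9: (1.647,3.647) -> (12.183,14.183) [heading=45, move]
Final: pos=(12.183,14.183), heading=45, 1 segment(s) drawn

Answer: 12.183 14.183 45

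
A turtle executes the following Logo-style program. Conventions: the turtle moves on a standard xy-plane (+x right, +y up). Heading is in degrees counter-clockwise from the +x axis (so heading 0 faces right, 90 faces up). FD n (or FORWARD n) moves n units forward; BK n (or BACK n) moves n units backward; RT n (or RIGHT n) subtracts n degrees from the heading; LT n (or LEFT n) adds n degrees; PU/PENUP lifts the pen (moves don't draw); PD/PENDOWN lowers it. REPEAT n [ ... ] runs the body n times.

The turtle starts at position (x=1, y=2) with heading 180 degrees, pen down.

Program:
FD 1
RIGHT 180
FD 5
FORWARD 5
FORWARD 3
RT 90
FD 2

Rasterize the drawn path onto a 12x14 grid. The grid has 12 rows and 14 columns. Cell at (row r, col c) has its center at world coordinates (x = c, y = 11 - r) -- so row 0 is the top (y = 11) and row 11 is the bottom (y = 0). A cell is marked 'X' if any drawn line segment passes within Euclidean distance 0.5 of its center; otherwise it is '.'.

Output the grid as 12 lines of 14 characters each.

Segment 0: (1,2) -> (0,2)
Segment 1: (0,2) -> (5,2)
Segment 2: (5,2) -> (10,2)
Segment 3: (10,2) -> (13,2)
Segment 4: (13,2) -> (13,0)

Answer: ..............
..............
..............
..............
..............
..............
..............
..............
..............
XXXXXXXXXXXXXX
.............X
.............X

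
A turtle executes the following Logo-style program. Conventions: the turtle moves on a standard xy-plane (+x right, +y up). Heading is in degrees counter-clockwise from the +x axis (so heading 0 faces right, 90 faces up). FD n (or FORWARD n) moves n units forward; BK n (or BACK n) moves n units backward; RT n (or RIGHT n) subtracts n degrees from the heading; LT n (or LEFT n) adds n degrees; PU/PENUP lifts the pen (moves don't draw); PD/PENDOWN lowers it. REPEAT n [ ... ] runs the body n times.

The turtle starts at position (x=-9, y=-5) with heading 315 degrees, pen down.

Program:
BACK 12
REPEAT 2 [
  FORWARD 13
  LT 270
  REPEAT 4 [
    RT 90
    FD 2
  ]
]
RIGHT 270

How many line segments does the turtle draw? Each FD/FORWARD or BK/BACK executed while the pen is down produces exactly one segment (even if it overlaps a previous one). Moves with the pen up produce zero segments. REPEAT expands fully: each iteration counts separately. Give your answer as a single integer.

Answer: 11

Derivation:
Executing turtle program step by step:
Start: pos=(-9,-5), heading=315, pen down
BK 12: (-9,-5) -> (-17.485,3.485) [heading=315, draw]
REPEAT 2 [
  -- iteration 1/2 --
  FD 13: (-17.485,3.485) -> (-8.293,-5.707) [heading=315, draw]
  LT 270: heading 315 -> 225
  REPEAT 4 [
    -- iteration 1/4 --
    RT 90: heading 225 -> 135
    FD 2: (-8.293,-5.707) -> (-9.707,-4.293) [heading=135, draw]
    -- iteration 2/4 --
    RT 90: heading 135 -> 45
    FD 2: (-9.707,-4.293) -> (-8.293,-2.879) [heading=45, draw]
    -- iteration 3/4 --
    RT 90: heading 45 -> 315
    FD 2: (-8.293,-2.879) -> (-6.879,-4.293) [heading=315, draw]
    -- iteration 4/4 --
    RT 90: heading 315 -> 225
    FD 2: (-6.879,-4.293) -> (-8.293,-5.707) [heading=225, draw]
  ]
  -- iteration 2/2 --
  FD 13: (-8.293,-5.707) -> (-17.485,-14.899) [heading=225, draw]
  LT 270: heading 225 -> 135
  REPEAT 4 [
    -- iteration 1/4 --
    RT 90: heading 135 -> 45
    FD 2: (-17.485,-14.899) -> (-16.071,-13.485) [heading=45, draw]
    -- iteration 2/4 --
    RT 90: heading 45 -> 315
    FD 2: (-16.071,-13.485) -> (-14.657,-14.899) [heading=315, draw]
    -- iteration 3/4 --
    RT 90: heading 315 -> 225
    FD 2: (-14.657,-14.899) -> (-16.071,-16.314) [heading=225, draw]
    -- iteration 4/4 --
    RT 90: heading 225 -> 135
    FD 2: (-16.071,-16.314) -> (-17.485,-14.899) [heading=135, draw]
  ]
]
RT 270: heading 135 -> 225
Final: pos=(-17.485,-14.899), heading=225, 11 segment(s) drawn
Segments drawn: 11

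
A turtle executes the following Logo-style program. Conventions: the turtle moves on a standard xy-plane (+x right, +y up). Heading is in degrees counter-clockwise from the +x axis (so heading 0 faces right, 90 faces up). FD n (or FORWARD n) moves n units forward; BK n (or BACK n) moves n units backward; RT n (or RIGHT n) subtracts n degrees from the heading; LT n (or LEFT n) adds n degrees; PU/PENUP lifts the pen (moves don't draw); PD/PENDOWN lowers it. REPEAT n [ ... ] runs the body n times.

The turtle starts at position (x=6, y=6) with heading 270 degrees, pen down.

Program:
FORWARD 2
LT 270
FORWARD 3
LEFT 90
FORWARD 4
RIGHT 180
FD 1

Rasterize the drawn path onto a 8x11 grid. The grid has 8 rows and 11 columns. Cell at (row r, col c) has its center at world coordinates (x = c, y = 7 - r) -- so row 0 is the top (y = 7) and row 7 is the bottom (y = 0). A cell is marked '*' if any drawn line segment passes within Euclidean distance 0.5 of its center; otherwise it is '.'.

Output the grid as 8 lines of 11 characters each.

Segment 0: (6,6) -> (6,4)
Segment 1: (6,4) -> (3,4)
Segment 2: (3,4) -> (3,0)
Segment 3: (3,0) -> (3,1)

Answer: ...........
......*....
......*....
...****....
...*.......
...*.......
...*.......
...*.......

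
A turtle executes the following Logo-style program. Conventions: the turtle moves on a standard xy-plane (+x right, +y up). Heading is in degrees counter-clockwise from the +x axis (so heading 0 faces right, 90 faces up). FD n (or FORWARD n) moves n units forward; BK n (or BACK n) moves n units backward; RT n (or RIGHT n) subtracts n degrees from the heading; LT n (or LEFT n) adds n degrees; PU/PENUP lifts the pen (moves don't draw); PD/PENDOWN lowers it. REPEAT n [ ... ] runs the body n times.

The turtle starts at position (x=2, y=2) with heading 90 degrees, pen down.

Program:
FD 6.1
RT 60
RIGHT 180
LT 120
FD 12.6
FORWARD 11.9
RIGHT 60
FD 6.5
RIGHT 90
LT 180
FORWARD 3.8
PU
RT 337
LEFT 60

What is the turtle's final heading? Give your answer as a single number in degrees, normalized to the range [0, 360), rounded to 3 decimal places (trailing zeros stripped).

Answer: 83

Derivation:
Executing turtle program step by step:
Start: pos=(2,2), heading=90, pen down
FD 6.1: (2,2) -> (2,8.1) [heading=90, draw]
RT 60: heading 90 -> 30
RT 180: heading 30 -> 210
LT 120: heading 210 -> 330
FD 12.6: (2,8.1) -> (12.912,1.8) [heading=330, draw]
FD 11.9: (12.912,1.8) -> (23.218,-4.15) [heading=330, draw]
RT 60: heading 330 -> 270
FD 6.5: (23.218,-4.15) -> (23.218,-10.65) [heading=270, draw]
RT 90: heading 270 -> 180
LT 180: heading 180 -> 0
FD 3.8: (23.218,-10.65) -> (27.018,-10.65) [heading=0, draw]
PU: pen up
RT 337: heading 0 -> 23
LT 60: heading 23 -> 83
Final: pos=(27.018,-10.65), heading=83, 5 segment(s) drawn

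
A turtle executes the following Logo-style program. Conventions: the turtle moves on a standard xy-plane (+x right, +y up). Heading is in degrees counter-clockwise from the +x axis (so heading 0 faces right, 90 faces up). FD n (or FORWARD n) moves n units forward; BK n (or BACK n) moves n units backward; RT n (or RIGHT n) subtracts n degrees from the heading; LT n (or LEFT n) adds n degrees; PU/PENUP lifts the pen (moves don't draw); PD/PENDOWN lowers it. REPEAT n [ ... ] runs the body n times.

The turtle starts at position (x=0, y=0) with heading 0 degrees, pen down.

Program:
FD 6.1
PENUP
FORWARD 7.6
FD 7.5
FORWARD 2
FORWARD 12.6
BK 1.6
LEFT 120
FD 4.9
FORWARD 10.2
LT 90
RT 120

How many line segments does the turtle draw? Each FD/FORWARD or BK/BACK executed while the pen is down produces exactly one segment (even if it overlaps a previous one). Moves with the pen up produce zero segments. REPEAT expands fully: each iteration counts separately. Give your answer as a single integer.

Answer: 1

Derivation:
Executing turtle program step by step:
Start: pos=(0,0), heading=0, pen down
FD 6.1: (0,0) -> (6.1,0) [heading=0, draw]
PU: pen up
FD 7.6: (6.1,0) -> (13.7,0) [heading=0, move]
FD 7.5: (13.7,0) -> (21.2,0) [heading=0, move]
FD 2: (21.2,0) -> (23.2,0) [heading=0, move]
FD 12.6: (23.2,0) -> (35.8,0) [heading=0, move]
BK 1.6: (35.8,0) -> (34.2,0) [heading=0, move]
LT 120: heading 0 -> 120
FD 4.9: (34.2,0) -> (31.75,4.244) [heading=120, move]
FD 10.2: (31.75,4.244) -> (26.65,13.077) [heading=120, move]
LT 90: heading 120 -> 210
RT 120: heading 210 -> 90
Final: pos=(26.65,13.077), heading=90, 1 segment(s) drawn
Segments drawn: 1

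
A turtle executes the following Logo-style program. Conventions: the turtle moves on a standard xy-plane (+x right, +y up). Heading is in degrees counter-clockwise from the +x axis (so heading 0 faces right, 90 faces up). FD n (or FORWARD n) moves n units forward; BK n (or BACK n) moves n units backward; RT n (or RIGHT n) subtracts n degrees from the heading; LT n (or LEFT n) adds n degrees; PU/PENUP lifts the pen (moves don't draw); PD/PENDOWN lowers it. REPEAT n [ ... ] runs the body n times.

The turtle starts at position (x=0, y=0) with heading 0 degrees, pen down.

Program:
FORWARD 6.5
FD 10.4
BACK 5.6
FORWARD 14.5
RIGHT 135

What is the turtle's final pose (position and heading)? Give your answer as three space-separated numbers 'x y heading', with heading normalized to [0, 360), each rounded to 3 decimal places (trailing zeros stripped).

Executing turtle program step by step:
Start: pos=(0,0), heading=0, pen down
FD 6.5: (0,0) -> (6.5,0) [heading=0, draw]
FD 10.4: (6.5,0) -> (16.9,0) [heading=0, draw]
BK 5.6: (16.9,0) -> (11.3,0) [heading=0, draw]
FD 14.5: (11.3,0) -> (25.8,0) [heading=0, draw]
RT 135: heading 0 -> 225
Final: pos=(25.8,0), heading=225, 4 segment(s) drawn

Answer: 25.8 0 225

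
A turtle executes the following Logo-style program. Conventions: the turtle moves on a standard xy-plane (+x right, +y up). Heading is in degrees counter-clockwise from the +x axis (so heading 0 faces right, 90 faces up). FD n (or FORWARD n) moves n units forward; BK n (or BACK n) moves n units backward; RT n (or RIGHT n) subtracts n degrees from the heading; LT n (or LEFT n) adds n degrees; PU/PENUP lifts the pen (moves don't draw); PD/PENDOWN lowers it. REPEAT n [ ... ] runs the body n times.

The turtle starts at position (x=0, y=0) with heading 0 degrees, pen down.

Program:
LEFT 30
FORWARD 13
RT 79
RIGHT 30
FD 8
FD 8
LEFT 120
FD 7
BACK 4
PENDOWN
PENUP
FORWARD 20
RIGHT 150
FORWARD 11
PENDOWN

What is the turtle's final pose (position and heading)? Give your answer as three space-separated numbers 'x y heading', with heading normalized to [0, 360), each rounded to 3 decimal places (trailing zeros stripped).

Answer: 28.088 -4.517 251

Derivation:
Executing turtle program step by step:
Start: pos=(0,0), heading=0, pen down
LT 30: heading 0 -> 30
FD 13: (0,0) -> (11.258,6.5) [heading=30, draw]
RT 79: heading 30 -> 311
RT 30: heading 311 -> 281
FD 8: (11.258,6.5) -> (12.785,-1.353) [heading=281, draw]
FD 8: (12.785,-1.353) -> (14.311,-9.206) [heading=281, draw]
LT 120: heading 281 -> 41
FD 7: (14.311,-9.206) -> (19.594,-4.614) [heading=41, draw]
BK 4: (19.594,-4.614) -> (16.575,-7.238) [heading=41, draw]
PD: pen down
PU: pen up
FD 20: (16.575,-7.238) -> (31.67,5.883) [heading=41, move]
RT 150: heading 41 -> 251
FD 11: (31.67,5.883) -> (28.088,-4.517) [heading=251, move]
PD: pen down
Final: pos=(28.088,-4.517), heading=251, 5 segment(s) drawn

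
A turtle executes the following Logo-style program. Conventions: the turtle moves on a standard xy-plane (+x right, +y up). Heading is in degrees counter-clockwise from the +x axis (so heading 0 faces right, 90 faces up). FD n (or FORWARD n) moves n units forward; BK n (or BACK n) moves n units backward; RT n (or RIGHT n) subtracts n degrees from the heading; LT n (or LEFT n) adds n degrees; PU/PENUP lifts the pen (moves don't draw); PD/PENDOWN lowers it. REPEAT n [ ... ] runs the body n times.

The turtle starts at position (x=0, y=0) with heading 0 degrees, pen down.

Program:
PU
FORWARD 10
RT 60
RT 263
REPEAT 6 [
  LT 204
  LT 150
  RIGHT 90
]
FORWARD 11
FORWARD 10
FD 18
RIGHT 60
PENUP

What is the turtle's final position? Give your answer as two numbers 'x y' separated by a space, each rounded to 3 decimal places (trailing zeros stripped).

Executing turtle program step by step:
Start: pos=(0,0), heading=0, pen down
PU: pen up
FD 10: (0,0) -> (10,0) [heading=0, move]
RT 60: heading 0 -> 300
RT 263: heading 300 -> 37
REPEAT 6 [
  -- iteration 1/6 --
  LT 204: heading 37 -> 241
  LT 150: heading 241 -> 31
  RT 90: heading 31 -> 301
  -- iteration 2/6 --
  LT 204: heading 301 -> 145
  LT 150: heading 145 -> 295
  RT 90: heading 295 -> 205
  -- iteration 3/6 --
  LT 204: heading 205 -> 49
  LT 150: heading 49 -> 199
  RT 90: heading 199 -> 109
  -- iteration 4/6 --
  LT 204: heading 109 -> 313
  LT 150: heading 313 -> 103
  RT 90: heading 103 -> 13
  -- iteration 5/6 --
  LT 204: heading 13 -> 217
  LT 150: heading 217 -> 7
  RT 90: heading 7 -> 277
  -- iteration 6/6 --
  LT 204: heading 277 -> 121
  LT 150: heading 121 -> 271
  RT 90: heading 271 -> 181
]
FD 11: (10,0) -> (-0.998,-0.192) [heading=181, move]
FD 10: (-0.998,-0.192) -> (-10.997,-0.367) [heading=181, move]
FD 18: (-10.997,-0.367) -> (-28.994,-0.681) [heading=181, move]
RT 60: heading 181 -> 121
PU: pen up
Final: pos=(-28.994,-0.681), heading=121, 0 segment(s) drawn

Answer: -28.994 -0.681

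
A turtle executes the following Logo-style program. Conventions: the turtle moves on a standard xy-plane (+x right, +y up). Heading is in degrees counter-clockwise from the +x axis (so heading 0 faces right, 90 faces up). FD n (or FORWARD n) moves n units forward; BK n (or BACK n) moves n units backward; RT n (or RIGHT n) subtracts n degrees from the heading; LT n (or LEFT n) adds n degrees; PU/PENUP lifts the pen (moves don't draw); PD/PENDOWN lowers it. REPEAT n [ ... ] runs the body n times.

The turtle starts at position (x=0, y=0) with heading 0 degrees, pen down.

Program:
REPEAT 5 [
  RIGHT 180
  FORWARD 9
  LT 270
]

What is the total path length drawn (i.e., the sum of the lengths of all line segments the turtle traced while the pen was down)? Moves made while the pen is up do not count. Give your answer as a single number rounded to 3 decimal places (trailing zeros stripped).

Executing turtle program step by step:
Start: pos=(0,0), heading=0, pen down
REPEAT 5 [
  -- iteration 1/5 --
  RT 180: heading 0 -> 180
  FD 9: (0,0) -> (-9,0) [heading=180, draw]
  LT 270: heading 180 -> 90
  -- iteration 2/5 --
  RT 180: heading 90 -> 270
  FD 9: (-9,0) -> (-9,-9) [heading=270, draw]
  LT 270: heading 270 -> 180
  -- iteration 3/5 --
  RT 180: heading 180 -> 0
  FD 9: (-9,-9) -> (0,-9) [heading=0, draw]
  LT 270: heading 0 -> 270
  -- iteration 4/5 --
  RT 180: heading 270 -> 90
  FD 9: (0,-9) -> (0,0) [heading=90, draw]
  LT 270: heading 90 -> 0
  -- iteration 5/5 --
  RT 180: heading 0 -> 180
  FD 9: (0,0) -> (-9,0) [heading=180, draw]
  LT 270: heading 180 -> 90
]
Final: pos=(-9,0), heading=90, 5 segment(s) drawn

Segment lengths:
  seg 1: (0,0) -> (-9,0), length = 9
  seg 2: (-9,0) -> (-9,-9), length = 9
  seg 3: (-9,-9) -> (0,-9), length = 9
  seg 4: (0,-9) -> (0,0), length = 9
  seg 5: (0,0) -> (-9,0), length = 9
Total = 45

Answer: 45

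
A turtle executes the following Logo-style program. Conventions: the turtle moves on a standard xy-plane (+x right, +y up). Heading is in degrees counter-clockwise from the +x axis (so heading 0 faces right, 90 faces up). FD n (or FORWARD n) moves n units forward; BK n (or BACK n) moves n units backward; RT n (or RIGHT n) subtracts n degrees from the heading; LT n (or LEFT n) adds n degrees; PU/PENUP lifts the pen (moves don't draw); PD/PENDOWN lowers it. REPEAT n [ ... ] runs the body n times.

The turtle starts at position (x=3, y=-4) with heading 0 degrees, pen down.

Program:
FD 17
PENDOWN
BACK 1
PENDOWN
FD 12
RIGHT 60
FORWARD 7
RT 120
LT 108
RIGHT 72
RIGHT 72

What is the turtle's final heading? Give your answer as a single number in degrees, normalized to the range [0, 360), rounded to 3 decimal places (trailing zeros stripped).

Answer: 144

Derivation:
Executing turtle program step by step:
Start: pos=(3,-4), heading=0, pen down
FD 17: (3,-4) -> (20,-4) [heading=0, draw]
PD: pen down
BK 1: (20,-4) -> (19,-4) [heading=0, draw]
PD: pen down
FD 12: (19,-4) -> (31,-4) [heading=0, draw]
RT 60: heading 0 -> 300
FD 7: (31,-4) -> (34.5,-10.062) [heading=300, draw]
RT 120: heading 300 -> 180
LT 108: heading 180 -> 288
RT 72: heading 288 -> 216
RT 72: heading 216 -> 144
Final: pos=(34.5,-10.062), heading=144, 4 segment(s) drawn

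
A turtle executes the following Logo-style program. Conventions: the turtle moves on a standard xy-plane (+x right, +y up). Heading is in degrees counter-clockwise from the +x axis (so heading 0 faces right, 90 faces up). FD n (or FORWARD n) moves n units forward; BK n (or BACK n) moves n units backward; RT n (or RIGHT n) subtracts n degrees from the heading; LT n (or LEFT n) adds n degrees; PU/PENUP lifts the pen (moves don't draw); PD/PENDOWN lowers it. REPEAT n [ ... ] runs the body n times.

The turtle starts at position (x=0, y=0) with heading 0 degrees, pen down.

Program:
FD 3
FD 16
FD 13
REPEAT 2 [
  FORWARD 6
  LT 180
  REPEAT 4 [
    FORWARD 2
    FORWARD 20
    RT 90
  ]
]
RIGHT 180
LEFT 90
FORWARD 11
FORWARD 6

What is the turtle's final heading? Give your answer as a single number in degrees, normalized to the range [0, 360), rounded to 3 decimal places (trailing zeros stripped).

Answer: 270

Derivation:
Executing turtle program step by step:
Start: pos=(0,0), heading=0, pen down
FD 3: (0,0) -> (3,0) [heading=0, draw]
FD 16: (3,0) -> (19,0) [heading=0, draw]
FD 13: (19,0) -> (32,0) [heading=0, draw]
REPEAT 2 [
  -- iteration 1/2 --
  FD 6: (32,0) -> (38,0) [heading=0, draw]
  LT 180: heading 0 -> 180
  REPEAT 4 [
    -- iteration 1/4 --
    FD 2: (38,0) -> (36,0) [heading=180, draw]
    FD 20: (36,0) -> (16,0) [heading=180, draw]
    RT 90: heading 180 -> 90
    -- iteration 2/4 --
    FD 2: (16,0) -> (16,2) [heading=90, draw]
    FD 20: (16,2) -> (16,22) [heading=90, draw]
    RT 90: heading 90 -> 0
    -- iteration 3/4 --
    FD 2: (16,22) -> (18,22) [heading=0, draw]
    FD 20: (18,22) -> (38,22) [heading=0, draw]
    RT 90: heading 0 -> 270
    -- iteration 4/4 --
    FD 2: (38,22) -> (38,20) [heading=270, draw]
    FD 20: (38,20) -> (38,0) [heading=270, draw]
    RT 90: heading 270 -> 180
  ]
  -- iteration 2/2 --
  FD 6: (38,0) -> (32,0) [heading=180, draw]
  LT 180: heading 180 -> 0
  REPEAT 4 [
    -- iteration 1/4 --
    FD 2: (32,0) -> (34,0) [heading=0, draw]
    FD 20: (34,0) -> (54,0) [heading=0, draw]
    RT 90: heading 0 -> 270
    -- iteration 2/4 --
    FD 2: (54,0) -> (54,-2) [heading=270, draw]
    FD 20: (54,-2) -> (54,-22) [heading=270, draw]
    RT 90: heading 270 -> 180
    -- iteration 3/4 --
    FD 2: (54,-22) -> (52,-22) [heading=180, draw]
    FD 20: (52,-22) -> (32,-22) [heading=180, draw]
    RT 90: heading 180 -> 90
    -- iteration 4/4 --
    FD 2: (32,-22) -> (32,-20) [heading=90, draw]
    FD 20: (32,-20) -> (32,0) [heading=90, draw]
    RT 90: heading 90 -> 0
  ]
]
RT 180: heading 0 -> 180
LT 90: heading 180 -> 270
FD 11: (32,0) -> (32,-11) [heading=270, draw]
FD 6: (32,-11) -> (32,-17) [heading=270, draw]
Final: pos=(32,-17), heading=270, 23 segment(s) drawn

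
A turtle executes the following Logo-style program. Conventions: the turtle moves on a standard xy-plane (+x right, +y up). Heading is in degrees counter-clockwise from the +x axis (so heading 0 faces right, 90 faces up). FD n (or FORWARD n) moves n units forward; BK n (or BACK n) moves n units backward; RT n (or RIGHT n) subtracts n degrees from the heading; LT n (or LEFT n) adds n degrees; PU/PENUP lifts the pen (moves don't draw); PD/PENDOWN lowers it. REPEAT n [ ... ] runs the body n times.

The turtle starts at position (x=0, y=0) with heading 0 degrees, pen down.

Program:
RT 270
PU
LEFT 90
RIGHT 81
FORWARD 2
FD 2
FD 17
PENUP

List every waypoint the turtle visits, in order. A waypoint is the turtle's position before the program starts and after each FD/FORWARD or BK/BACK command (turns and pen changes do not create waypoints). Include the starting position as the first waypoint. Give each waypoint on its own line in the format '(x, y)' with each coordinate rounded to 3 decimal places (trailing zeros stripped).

Executing turtle program step by step:
Start: pos=(0,0), heading=0, pen down
RT 270: heading 0 -> 90
PU: pen up
LT 90: heading 90 -> 180
RT 81: heading 180 -> 99
FD 2: (0,0) -> (-0.313,1.975) [heading=99, move]
FD 2: (-0.313,1.975) -> (-0.626,3.951) [heading=99, move]
FD 17: (-0.626,3.951) -> (-3.285,20.741) [heading=99, move]
PU: pen up
Final: pos=(-3.285,20.741), heading=99, 0 segment(s) drawn
Waypoints (4 total):
(0, 0)
(-0.313, 1.975)
(-0.626, 3.951)
(-3.285, 20.741)

Answer: (0, 0)
(-0.313, 1.975)
(-0.626, 3.951)
(-3.285, 20.741)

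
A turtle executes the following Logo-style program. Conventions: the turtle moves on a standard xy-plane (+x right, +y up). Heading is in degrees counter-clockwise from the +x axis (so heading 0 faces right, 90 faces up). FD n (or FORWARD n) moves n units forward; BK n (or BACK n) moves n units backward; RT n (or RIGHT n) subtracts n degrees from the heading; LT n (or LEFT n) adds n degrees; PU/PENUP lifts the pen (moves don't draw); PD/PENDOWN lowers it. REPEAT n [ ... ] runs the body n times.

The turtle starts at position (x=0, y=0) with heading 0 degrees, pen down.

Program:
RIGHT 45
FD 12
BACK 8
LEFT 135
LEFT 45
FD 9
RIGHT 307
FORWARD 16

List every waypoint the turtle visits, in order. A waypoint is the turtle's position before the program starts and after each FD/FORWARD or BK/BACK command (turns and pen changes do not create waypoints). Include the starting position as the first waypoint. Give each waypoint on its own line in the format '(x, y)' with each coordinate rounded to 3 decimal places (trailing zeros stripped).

Executing turtle program step by step:
Start: pos=(0,0), heading=0, pen down
RT 45: heading 0 -> 315
FD 12: (0,0) -> (8.485,-8.485) [heading=315, draw]
BK 8: (8.485,-8.485) -> (2.828,-2.828) [heading=315, draw]
LT 135: heading 315 -> 90
LT 45: heading 90 -> 135
FD 9: (2.828,-2.828) -> (-3.536,3.536) [heading=135, draw]
RT 307: heading 135 -> 188
FD 16: (-3.536,3.536) -> (-19.38,1.309) [heading=188, draw]
Final: pos=(-19.38,1.309), heading=188, 4 segment(s) drawn
Waypoints (5 total):
(0, 0)
(8.485, -8.485)
(2.828, -2.828)
(-3.536, 3.536)
(-19.38, 1.309)

Answer: (0, 0)
(8.485, -8.485)
(2.828, -2.828)
(-3.536, 3.536)
(-19.38, 1.309)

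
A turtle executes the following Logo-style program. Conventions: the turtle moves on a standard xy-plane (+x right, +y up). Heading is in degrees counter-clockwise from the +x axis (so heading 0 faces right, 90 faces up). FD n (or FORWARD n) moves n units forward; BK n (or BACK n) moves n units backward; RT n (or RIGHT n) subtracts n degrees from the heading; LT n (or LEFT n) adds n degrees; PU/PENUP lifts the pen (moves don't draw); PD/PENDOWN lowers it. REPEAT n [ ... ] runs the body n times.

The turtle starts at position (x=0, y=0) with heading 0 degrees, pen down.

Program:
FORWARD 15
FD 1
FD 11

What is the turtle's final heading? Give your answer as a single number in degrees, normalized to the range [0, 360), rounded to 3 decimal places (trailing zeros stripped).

Answer: 0

Derivation:
Executing turtle program step by step:
Start: pos=(0,0), heading=0, pen down
FD 15: (0,0) -> (15,0) [heading=0, draw]
FD 1: (15,0) -> (16,0) [heading=0, draw]
FD 11: (16,0) -> (27,0) [heading=0, draw]
Final: pos=(27,0), heading=0, 3 segment(s) drawn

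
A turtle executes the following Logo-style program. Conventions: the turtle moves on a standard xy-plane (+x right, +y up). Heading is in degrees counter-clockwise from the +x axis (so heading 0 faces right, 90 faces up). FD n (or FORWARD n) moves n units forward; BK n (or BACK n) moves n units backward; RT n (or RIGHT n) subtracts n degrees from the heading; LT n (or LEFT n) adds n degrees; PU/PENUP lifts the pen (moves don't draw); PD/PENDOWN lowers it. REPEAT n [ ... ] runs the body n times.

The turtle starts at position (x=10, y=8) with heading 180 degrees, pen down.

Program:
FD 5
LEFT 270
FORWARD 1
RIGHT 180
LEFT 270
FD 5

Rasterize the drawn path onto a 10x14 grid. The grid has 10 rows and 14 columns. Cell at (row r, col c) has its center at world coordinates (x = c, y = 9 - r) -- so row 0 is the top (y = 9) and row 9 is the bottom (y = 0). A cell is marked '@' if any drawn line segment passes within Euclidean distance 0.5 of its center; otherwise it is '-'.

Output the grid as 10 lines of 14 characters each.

Answer: @@@@@@--------
-----@@@@@@---
--------------
--------------
--------------
--------------
--------------
--------------
--------------
--------------

Derivation:
Segment 0: (10,8) -> (5,8)
Segment 1: (5,8) -> (5,9)
Segment 2: (5,9) -> (0,9)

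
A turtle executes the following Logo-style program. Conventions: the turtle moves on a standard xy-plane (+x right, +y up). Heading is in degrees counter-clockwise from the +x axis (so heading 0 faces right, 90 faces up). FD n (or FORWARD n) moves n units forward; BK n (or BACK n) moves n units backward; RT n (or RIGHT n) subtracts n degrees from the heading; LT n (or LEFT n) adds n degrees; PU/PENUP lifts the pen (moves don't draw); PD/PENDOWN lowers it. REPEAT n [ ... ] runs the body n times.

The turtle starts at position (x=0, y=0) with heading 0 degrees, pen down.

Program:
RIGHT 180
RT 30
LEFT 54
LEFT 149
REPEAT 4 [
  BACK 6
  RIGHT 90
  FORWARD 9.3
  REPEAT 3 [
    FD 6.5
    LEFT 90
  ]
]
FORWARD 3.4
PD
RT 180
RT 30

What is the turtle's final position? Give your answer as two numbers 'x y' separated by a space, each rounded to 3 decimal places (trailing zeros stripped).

Executing turtle program step by step:
Start: pos=(0,0), heading=0, pen down
RT 180: heading 0 -> 180
RT 30: heading 180 -> 150
LT 54: heading 150 -> 204
LT 149: heading 204 -> 353
REPEAT 4 [
  -- iteration 1/4 --
  BK 6: (0,0) -> (-5.955,0.731) [heading=353, draw]
  RT 90: heading 353 -> 263
  FD 9.3: (-5.955,0.731) -> (-7.089,-8.499) [heading=263, draw]
  REPEAT 3 [
    -- iteration 1/3 --
    FD 6.5: (-7.089,-8.499) -> (-7.881,-14.951) [heading=263, draw]
    LT 90: heading 263 -> 353
    -- iteration 2/3 --
    FD 6.5: (-7.881,-14.951) -> (-1.429,-15.743) [heading=353, draw]
    LT 90: heading 353 -> 83
    -- iteration 3/3 --
    FD 6.5: (-1.429,-15.743) -> (-0.637,-9.292) [heading=83, draw]
    LT 90: heading 83 -> 173
  ]
  -- iteration 2/4 --
  BK 6: (-0.637,-9.292) -> (5.318,-10.023) [heading=173, draw]
  RT 90: heading 173 -> 83
  FD 9.3: (5.318,-10.023) -> (6.452,-0.792) [heading=83, draw]
  REPEAT 3 [
    -- iteration 1/3 --
    FD 6.5: (6.452,-0.792) -> (7.244,5.659) [heading=83, draw]
    LT 90: heading 83 -> 173
    -- iteration 2/3 --
    FD 6.5: (7.244,5.659) -> (0.792,6.452) [heading=173, draw]
    LT 90: heading 173 -> 263
    -- iteration 3/3 --
    FD 6.5: (0.792,6.452) -> (0,0) [heading=263, draw]
    LT 90: heading 263 -> 353
  ]
  -- iteration 3/4 --
  BK 6: (0,0) -> (-5.955,0.731) [heading=353, draw]
  RT 90: heading 353 -> 263
  FD 9.3: (-5.955,0.731) -> (-7.089,-8.499) [heading=263, draw]
  REPEAT 3 [
    -- iteration 1/3 --
    FD 6.5: (-7.089,-8.499) -> (-7.881,-14.951) [heading=263, draw]
    LT 90: heading 263 -> 353
    -- iteration 2/3 --
    FD 6.5: (-7.881,-14.951) -> (-1.429,-15.743) [heading=353, draw]
    LT 90: heading 353 -> 83
    -- iteration 3/3 --
    FD 6.5: (-1.429,-15.743) -> (-0.637,-9.292) [heading=83, draw]
    LT 90: heading 83 -> 173
  ]
  -- iteration 4/4 --
  BK 6: (-0.637,-9.292) -> (5.318,-10.023) [heading=173, draw]
  RT 90: heading 173 -> 83
  FD 9.3: (5.318,-10.023) -> (6.452,-0.792) [heading=83, draw]
  REPEAT 3 [
    -- iteration 1/3 --
    FD 6.5: (6.452,-0.792) -> (7.244,5.659) [heading=83, draw]
    LT 90: heading 83 -> 173
    -- iteration 2/3 --
    FD 6.5: (7.244,5.659) -> (0.792,6.452) [heading=173, draw]
    LT 90: heading 173 -> 263
    -- iteration 3/3 --
    FD 6.5: (0.792,6.452) -> (0,0) [heading=263, draw]
    LT 90: heading 263 -> 353
  ]
]
FD 3.4: (0,0) -> (3.375,-0.414) [heading=353, draw]
PD: pen down
RT 180: heading 353 -> 173
RT 30: heading 173 -> 143
Final: pos=(3.375,-0.414), heading=143, 21 segment(s) drawn

Answer: 3.375 -0.414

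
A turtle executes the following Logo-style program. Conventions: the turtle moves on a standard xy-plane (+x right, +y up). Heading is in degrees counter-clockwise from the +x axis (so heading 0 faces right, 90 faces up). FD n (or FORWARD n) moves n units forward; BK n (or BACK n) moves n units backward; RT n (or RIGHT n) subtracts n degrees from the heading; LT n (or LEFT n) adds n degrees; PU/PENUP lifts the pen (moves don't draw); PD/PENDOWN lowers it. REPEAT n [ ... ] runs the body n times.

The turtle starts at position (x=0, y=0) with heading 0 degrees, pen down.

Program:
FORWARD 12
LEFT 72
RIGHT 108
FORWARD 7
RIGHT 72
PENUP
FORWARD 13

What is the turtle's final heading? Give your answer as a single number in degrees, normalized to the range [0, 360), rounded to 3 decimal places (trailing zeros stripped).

Executing turtle program step by step:
Start: pos=(0,0), heading=0, pen down
FD 12: (0,0) -> (12,0) [heading=0, draw]
LT 72: heading 0 -> 72
RT 108: heading 72 -> 324
FD 7: (12,0) -> (17.663,-4.114) [heading=324, draw]
RT 72: heading 324 -> 252
PU: pen up
FD 13: (17.663,-4.114) -> (13.646,-16.478) [heading=252, move]
Final: pos=(13.646,-16.478), heading=252, 2 segment(s) drawn

Answer: 252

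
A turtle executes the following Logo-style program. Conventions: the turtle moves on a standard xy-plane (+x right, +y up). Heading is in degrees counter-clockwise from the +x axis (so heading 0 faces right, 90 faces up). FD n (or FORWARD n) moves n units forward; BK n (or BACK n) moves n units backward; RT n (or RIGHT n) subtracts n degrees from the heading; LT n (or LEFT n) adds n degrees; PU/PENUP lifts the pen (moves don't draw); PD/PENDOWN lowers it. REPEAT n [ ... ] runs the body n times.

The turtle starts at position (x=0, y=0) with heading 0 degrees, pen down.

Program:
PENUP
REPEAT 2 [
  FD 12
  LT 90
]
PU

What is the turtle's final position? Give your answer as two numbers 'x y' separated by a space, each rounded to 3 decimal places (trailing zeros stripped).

Executing turtle program step by step:
Start: pos=(0,0), heading=0, pen down
PU: pen up
REPEAT 2 [
  -- iteration 1/2 --
  FD 12: (0,0) -> (12,0) [heading=0, move]
  LT 90: heading 0 -> 90
  -- iteration 2/2 --
  FD 12: (12,0) -> (12,12) [heading=90, move]
  LT 90: heading 90 -> 180
]
PU: pen up
Final: pos=(12,12), heading=180, 0 segment(s) drawn

Answer: 12 12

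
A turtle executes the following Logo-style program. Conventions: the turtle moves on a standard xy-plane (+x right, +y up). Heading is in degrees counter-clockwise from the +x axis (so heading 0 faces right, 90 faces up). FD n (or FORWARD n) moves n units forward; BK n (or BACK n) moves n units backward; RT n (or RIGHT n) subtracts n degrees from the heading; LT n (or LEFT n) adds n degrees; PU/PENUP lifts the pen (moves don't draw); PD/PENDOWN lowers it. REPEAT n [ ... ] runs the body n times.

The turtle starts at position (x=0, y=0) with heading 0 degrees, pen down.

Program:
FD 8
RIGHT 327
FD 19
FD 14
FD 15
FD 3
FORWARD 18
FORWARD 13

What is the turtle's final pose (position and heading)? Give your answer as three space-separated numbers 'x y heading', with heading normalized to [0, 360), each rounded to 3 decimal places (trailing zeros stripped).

Executing turtle program step by step:
Start: pos=(0,0), heading=0, pen down
FD 8: (0,0) -> (8,0) [heading=0, draw]
RT 327: heading 0 -> 33
FD 19: (8,0) -> (23.935,10.348) [heading=33, draw]
FD 14: (23.935,10.348) -> (35.676,17.973) [heading=33, draw]
FD 15: (35.676,17.973) -> (48.256,26.143) [heading=33, draw]
FD 3: (48.256,26.143) -> (50.772,27.777) [heading=33, draw]
FD 18: (50.772,27.777) -> (65.868,37.58) [heading=33, draw]
FD 13: (65.868,37.58) -> (76.771,44.66) [heading=33, draw]
Final: pos=(76.771,44.66), heading=33, 7 segment(s) drawn

Answer: 76.771 44.66 33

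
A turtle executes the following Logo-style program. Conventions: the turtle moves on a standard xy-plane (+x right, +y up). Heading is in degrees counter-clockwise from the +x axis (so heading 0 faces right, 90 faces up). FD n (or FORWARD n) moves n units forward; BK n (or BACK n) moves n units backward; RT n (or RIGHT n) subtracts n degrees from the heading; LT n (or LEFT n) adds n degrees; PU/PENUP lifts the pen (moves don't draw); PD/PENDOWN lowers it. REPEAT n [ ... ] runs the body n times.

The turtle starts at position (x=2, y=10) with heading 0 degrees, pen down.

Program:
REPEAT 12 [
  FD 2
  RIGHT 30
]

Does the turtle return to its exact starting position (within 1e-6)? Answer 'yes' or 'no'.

Executing turtle program step by step:
Start: pos=(2,10), heading=0, pen down
REPEAT 12 [
  -- iteration 1/12 --
  FD 2: (2,10) -> (4,10) [heading=0, draw]
  RT 30: heading 0 -> 330
  -- iteration 2/12 --
  FD 2: (4,10) -> (5.732,9) [heading=330, draw]
  RT 30: heading 330 -> 300
  -- iteration 3/12 --
  FD 2: (5.732,9) -> (6.732,7.268) [heading=300, draw]
  RT 30: heading 300 -> 270
  -- iteration 4/12 --
  FD 2: (6.732,7.268) -> (6.732,5.268) [heading=270, draw]
  RT 30: heading 270 -> 240
  -- iteration 5/12 --
  FD 2: (6.732,5.268) -> (5.732,3.536) [heading=240, draw]
  RT 30: heading 240 -> 210
  -- iteration 6/12 --
  FD 2: (5.732,3.536) -> (4,2.536) [heading=210, draw]
  RT 30: heading 210 -> 180
  -- iteration 7/12 --
  FD 2: (4,2.536) -> (2,2.536) [heading=180, draw]
  RT 30: heading 180 -> 150
  -- iteration 8/12 --
  FD 2: (2,2.536) -> (0.268,3.536) [heading=150, draw]
  RT 30: heading 150 -> 120
  -- iteration 9/12 --
  FD 2: (0.268,3.536) -> (-0.732,5.268) [heading=120, draw]
  RT 30: heading 120 -> 90
  -- iteration 10/12 --
  FD 2: (-0.732,5.268) -> (-0.732,7.268) [heading=90, draw]
  RT 30: heading 90 -> 60
  -- iteration 11/12 --
  FD 2: (-0.732,7.268) -> (0.268,9) [heading=60, draw]
  RT 30: heading 60 -> 30
  -- iteration 12/12 --
  FD 2: (0.268,9) -> (2,10) [heading=30, draw]
  RT 30: heading 30 -> 0
]
Final: pos=(2,10), heading=0, 12 segment(s) drawn

Start position: (2, 10)
Final position: (2, 10)
Distance = 0; < 1e-6 -> CLOSED

Answer: yes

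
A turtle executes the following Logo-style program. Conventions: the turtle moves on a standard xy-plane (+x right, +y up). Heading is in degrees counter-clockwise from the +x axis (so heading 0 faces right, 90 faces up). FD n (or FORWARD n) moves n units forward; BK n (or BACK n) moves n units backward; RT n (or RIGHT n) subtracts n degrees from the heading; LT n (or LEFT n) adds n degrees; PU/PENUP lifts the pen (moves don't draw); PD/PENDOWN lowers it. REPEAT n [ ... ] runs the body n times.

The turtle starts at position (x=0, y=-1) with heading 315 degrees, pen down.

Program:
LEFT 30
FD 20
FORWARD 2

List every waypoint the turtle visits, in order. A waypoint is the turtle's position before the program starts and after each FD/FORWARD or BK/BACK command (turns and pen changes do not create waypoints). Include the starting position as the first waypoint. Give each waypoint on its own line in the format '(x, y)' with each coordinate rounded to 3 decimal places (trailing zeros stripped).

Answer: (0, -1)
(19.319, -6.176)
(21.25, -6.694)

Derivation:
Executing turtle program step by step:
Start: pos=(0,-1), heading=315, pen down
LT 30: heading 315 -> 345
FD 20: (0,-1) -> (19.319,-6.176) [heading=345, draw]
FD 2: (19.319,-6.176) -> (21.25,-6.694) [heading=345, draw]
Final: pos=(21.25,-6.694), heading=345, 2 segment(s) drawn
Waypoints (3 total):
(0, -1)
(19.319, -6.176)
(21.25, -6.694)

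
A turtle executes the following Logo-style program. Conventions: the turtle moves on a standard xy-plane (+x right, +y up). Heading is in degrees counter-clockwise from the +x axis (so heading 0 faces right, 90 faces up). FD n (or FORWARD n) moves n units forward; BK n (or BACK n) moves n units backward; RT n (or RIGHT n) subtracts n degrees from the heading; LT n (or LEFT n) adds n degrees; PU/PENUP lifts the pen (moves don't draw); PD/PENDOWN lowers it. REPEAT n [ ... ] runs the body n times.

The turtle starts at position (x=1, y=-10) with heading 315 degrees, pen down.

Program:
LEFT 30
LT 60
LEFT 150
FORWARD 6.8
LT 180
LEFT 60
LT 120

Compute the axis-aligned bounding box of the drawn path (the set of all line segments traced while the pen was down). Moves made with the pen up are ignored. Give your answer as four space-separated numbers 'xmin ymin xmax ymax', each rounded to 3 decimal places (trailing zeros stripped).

Executing turtle program step by step:
Start: pos=(1,-10), heading=315, pen down
LT 30: heading 315 -> 345
LT 60: heading 345 -> 45
LT 150: heading 45 -> 195
FD 6.8: (1,-10) -> (-5.568,-11.76) [heading=195, draw]
LT 180: heading 195 -> 15
LT 60: heading 15 -> 75
LT 120: heading 75 -> 195
Final: pos=(-5.568,-11.76), heading=195, 1 segment(s) drawn

Segment endpoints: x in {-5.568, 1}, y in {-11.76, -10}
xmin=-5.568, ymin=-11.76, xmax=1, ymax=-10

Answer: -5.568 -11.76 1 -10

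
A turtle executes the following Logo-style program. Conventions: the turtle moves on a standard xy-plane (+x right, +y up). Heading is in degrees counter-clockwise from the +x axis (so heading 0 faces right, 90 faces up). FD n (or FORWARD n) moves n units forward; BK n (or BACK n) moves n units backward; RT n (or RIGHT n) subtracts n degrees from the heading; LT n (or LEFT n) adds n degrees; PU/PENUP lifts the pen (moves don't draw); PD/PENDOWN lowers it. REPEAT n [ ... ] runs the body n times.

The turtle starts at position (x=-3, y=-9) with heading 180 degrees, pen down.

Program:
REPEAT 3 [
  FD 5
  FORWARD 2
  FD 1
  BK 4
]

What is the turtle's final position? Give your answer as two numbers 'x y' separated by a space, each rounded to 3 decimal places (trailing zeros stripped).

Executing turtle program step by step:
Start: pos=(-3,-9), heading=180, pen down
REPEAT 3 [
  -- iteration 1/3 --
  FD 5: (-3,-9) -> (-8,-9) [heading=180, draw]
  FD 2: (-8,-9) -> (-10,-9) [heading=180, draw]
  FD 1: (-10,-9) -> (-11,-9) [heading=180, draw]
  BK 4: (-11,-9) -> (-7,-9) [heading=180, draw]
  -- iteration 2/3 --
  FD 5: (-7,-9) -> (-12,-9) [heading=180, draw]
  FD 2: (-12,-9) -> (-14,-9) [heading=180, draw]
  FD 1: (-14,-9) -> (-15,-9) [heading=180, draw]
  BK 4: (-15,-9) -> (-11,-9) [heading=180, draw]
  -- iteration 3/3 --
  FD 5: (-11,-9) -> (-16,-9) [heading=180, draw]
  FD 2: (-16,-9) -> (-18,-9) [heading=180, draw]
  FD 1: (-18,-9) -> (-19,-9) [heading=180, draw]
  BK 4: (-19,-9) -> (-15,-9) [heading=180, draw]
]
Final: pos=(-15,-9), heading=180, 12 segment(s) drawn

Answer: -15 -9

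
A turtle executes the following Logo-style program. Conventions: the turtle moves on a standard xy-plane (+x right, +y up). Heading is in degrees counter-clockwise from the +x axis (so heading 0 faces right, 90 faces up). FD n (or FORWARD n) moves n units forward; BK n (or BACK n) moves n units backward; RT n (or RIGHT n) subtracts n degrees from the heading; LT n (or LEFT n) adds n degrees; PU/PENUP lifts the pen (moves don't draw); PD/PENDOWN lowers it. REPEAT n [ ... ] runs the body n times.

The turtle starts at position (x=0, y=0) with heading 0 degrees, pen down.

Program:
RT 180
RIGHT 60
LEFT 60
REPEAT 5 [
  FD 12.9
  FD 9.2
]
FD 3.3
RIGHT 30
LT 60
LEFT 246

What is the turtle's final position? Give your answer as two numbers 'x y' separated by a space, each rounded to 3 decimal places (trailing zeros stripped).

Answer: -113.8 0

Derivation:
Executing turtle program step by step:
Start: pos=(0,0), heading=0, pen down
RT 180: heading 0 -> 180
RT 60: heading 180 -> 120
LT 60: heading 120 -> 180
REPEAT 5 [
  -- iteration 1/5 --
  FD 12.9: (0,0) -> (-12.9,0) [heading=180, draw]
  FD 9.2: (-12.9,0) -> (-22.1,0) [heading=180, draw]
  -- iteration 2/5 --
  FD 12.9: (-22.1,0) -> (-35,0) [heading=180, draw]
  FD 9.2: (-35,0) -> (-44.2,0) [heading=180, draw]
  -- iteration 3/5 --
  FD 12.9: (-44.2,0) -> (-57.1,0) [heading=180, draw]
  FD 9.2: (-57.1,0) -> (-66.3,0) [heading=180, draw]
  -- iteration 4/5 --
  FD 12.9: (-66.3,0) -> (-79.2,0) [heading=180, draw]
  FD 9.2: (-79.2,0) -> (-88.4,0) [heading=180, draw]
  -- iteration 5/5 --
  FD 12.9: (-88.4,0) -> (-101.3,0) [heading=180, draw]
  FD 9.2: (-101.3,0) -> (-110.5,0) [heading=180, draw]
]
FD 3.3: (-110.5,0) -> (-113.8,0) [heading=180, draw]
RT 30: heading 180 -> 150
LT 60: heading 150 -> 210
LT 246: heading 210 -> 96
Final: pos=(-113.8,0), heading=96, 11 segment(s) drawn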